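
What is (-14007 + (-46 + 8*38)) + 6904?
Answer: -6845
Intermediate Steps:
(-14007 + (-46 + 8*38)) + 6904 = (-14007 + (-46 + 304)) + 6904 = (-14007 + 258) + 6904 = -13749 + 6904 = -6845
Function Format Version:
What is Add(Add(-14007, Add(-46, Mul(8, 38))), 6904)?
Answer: -6845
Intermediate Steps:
Add(Add(-14007, Add(-46, Mul(8, 38))), 6904) = Add(Add(-14007, Add(-46, 304)), 6904) = Add(Add(-14007, 258), 6904) = Add(-13749, 6904) = -6845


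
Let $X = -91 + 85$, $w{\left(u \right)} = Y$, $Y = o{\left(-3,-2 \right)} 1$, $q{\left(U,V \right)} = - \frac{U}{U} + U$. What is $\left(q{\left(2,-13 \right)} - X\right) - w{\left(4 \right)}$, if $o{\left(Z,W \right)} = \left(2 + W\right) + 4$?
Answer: $3$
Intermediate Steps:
$q{\left(U,V \right)} = -1 + U$ ($q{\left(U,V \right)} = \left(-1\right) 1 + U = -1 + U$)
$o{\left(Z,W \right)} = 6 + W$
$Y = 4$ ($Y = \left(6 - 2\right) 1 = 4 \cdot 1 = 4$)
$w{\left(u \right)} = 4$
$X = -6$
$\left(q{\left(2,-13 \right)} - X\right) - w{\left(4 \right)} = \left(\left(-1 + 2\right) - -6\right) - 4 = \left(1 + 6\right) - 4 = 7 - 4 = 3$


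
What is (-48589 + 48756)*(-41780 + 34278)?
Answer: -1252834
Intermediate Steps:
(-48589 + 48756)*(-41780 + 34278) = 167*(-7502) = -1252834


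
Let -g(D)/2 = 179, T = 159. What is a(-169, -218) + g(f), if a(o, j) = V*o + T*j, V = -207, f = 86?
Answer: -37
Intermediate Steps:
g(D) = -358 (g(D) = -2*179 = -358)
a(o, j) = -207*o + 159*j
a(-169, -218) + g(f) = (-207*(-169) + 159*(-218)) - 358 = (34983 - 34662) - 358 = 321 - 358 = -37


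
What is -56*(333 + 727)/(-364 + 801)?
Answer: -59360/437 ≈ -135.84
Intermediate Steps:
-56*(333 + 727)/(-364 + 801) = -59360/437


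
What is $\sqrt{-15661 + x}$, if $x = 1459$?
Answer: $3 i \sqrt{1578} \approx 119.17 i$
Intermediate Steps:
$\sqrt{-15661 + x} = \sqrt{-15661 + 1459} = \sqrt{-14202} = 3 i \sqrt{1578}$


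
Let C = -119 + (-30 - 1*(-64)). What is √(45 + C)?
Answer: 2*I*√10 ≈ 6.3246*I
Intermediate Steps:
C = -85 (C = -119 + (-30 + 64) = -119 + 34 = -85)
√(45 + C) = √(45 - 85) = √(-40) = 2*I*√10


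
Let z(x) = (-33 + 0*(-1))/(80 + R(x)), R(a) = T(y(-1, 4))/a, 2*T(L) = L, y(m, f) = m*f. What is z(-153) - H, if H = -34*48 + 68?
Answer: 19141439/12242 ≈ 1563.6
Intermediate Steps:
y(m, f) = f*m
T(L) = L/2
R(a) = -2/a (R(a) = ((4*(-1))/2)/a = ((½)*(-4))/a = -2/a)
z(x) = -33/(80 - 2/x) (z(x) = (-33 + 0*(-1))/(80 - 2/x) = (-33 + 0)/(80 - 2/x) = -33/(80 - 2/x))
H = -1564 (H = -1632 + 68 = -1564)
z(-153) - H = -33*(-153)/(-2 + 80*(-153)) - 1*(-1564) = -33*(-153)/(-2 - 12240) + 1564 = -33*(-153)/(-12242) + 1564 = -33*(-153)*(-1/12242) + 1564 = -5049/12242 + 1564 = 19141439/12242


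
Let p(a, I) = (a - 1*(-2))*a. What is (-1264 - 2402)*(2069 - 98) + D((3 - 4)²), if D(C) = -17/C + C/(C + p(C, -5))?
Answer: -28902811/4 ≈ -7.2257e+6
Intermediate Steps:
p(a, I) = a*(2 + a) (p(a, I) = (a + 2)*a = (2 + a)*a = a*(2 + a))
D(C) = -17/C + C/(C + C*(2 + C))
(-1264 - 2402)*(2069 - 98) + D((3 - 4)²) = (-1264 - 2402)*(2069 - 98) + (-51 - 16*(3 - 4)²)/(((3 - 4)²)*(3 + (3 - 4)²)) = -3666*1971 + (-51 - 16*(-1)²)/(((-1)²)*(3 + (-1)²)) = -7225686 + (-51 - 16*1)/(1*(3 + 1)) = -7225686 + 1*(-51 - 16)/4 = -7225686 + 1*(¼)*(-67) = -7225686 - 67/4 = -28902811/4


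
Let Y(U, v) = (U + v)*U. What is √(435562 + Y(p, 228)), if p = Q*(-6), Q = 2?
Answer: √432970 ≈ 658.00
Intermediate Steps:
p = -12 (p = 2*(-6) = -12)
Y(U, v) = U*(U + v)
√(435562 + Y(p, 228)) = √(435562 - 12*(-12 + 228)) = √(435562 - 12*216) = √(435562 - 2592) = √432970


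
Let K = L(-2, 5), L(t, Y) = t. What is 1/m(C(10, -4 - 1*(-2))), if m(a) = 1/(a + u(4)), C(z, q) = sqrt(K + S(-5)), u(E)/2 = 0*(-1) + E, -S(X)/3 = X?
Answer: 8 + sqrt(13) ≈ 11.606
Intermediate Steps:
S(X) = -3*X
u(E) = 2*E (u(E) = 2*(0*(-1) + E) = 2*(0 + E) = 2*E)
K = -2
C(z, q) = sqrt(13) (C(z, q) = sqrt(-2 - 3*(-5)) = sqrt(-2 + 15) = sqrt(13))
m(a) = 1/(8 + a) (m(a) = 1/(a + 2*4) = 1/(a + 8) = 1/(8 + a))
1/m(C(10, -4 - 1*(-2))) = 1/(1/(8 + sqrt(13))) = 8 + sqrt(13)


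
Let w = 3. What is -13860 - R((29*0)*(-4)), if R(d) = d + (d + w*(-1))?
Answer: -13857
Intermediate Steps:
R(d) = -3 + 2*d (R(d) = d + (d + 3*(-1)) = d + (d - 3) = d + (-3 + d) = -3 + 2*d)
-13860 - R((29*0)*(-4)) = -13860 - (-3 + 2*((29*0)*(-4))) = -13860 - (-3 + 2*(0*(-4))) = -13860 - (-3 + 2*0) = -13860 - (-3 + 0) = -13860 - 1*(-3) = -13860 + 3 = -13857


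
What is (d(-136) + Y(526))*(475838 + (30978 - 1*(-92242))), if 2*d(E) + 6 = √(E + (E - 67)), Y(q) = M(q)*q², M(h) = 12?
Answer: 1988937857322 + 299529*I*√339 ≈ 1.9889e+12 + 5.5149e+6*I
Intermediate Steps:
Y(q) = 12*q²
d(E) = -3 + √(-67 + 2*E)/2 (d(E) = -3 + √(E + (E - 67))/2 = -3 + √(E + (-67 + E))/2 = -3 + √(-67 + 2*E)/2)
(d(-136) + Y(526))*(475838 + (30978 - 1*(-92242))) = ((-3 + √(-67 + 2*(-136))/2) + 12*526²)*(475838 + (30978 - 1*(-92242))) = ((-3 + √(-67 - 272)/2) + 12*276676)*(475838 + (30978 + 92242)) = ((-3 + √(-339)/2) + 3320112)*(475838 + 123220) = ((-3 + (I*√339)/2) + 3320112)*599058 = ((-3 + I*√339/2) + 3320112)*599058 = (3320109 + I*√339/2)*599058 = 1988937857322 + 299529*I*√339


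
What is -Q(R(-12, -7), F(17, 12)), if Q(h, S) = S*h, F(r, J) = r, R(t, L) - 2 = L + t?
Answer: 289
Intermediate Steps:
R(t, L) = 2 + L + t (R(t, L) = 2 + (L + t) = 2 + L + t)
-Q(R(-12, -7), F(17, 12)) = -17*(2 - 7 - 12) = -17*(-17) = -1*(-289) = 289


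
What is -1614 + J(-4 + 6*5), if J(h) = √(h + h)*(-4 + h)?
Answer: -1614 + 44*√13 ≈ -1455.4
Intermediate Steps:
J(h) = √2*√h*(-4 + h) (J(h) = √(2*h)*(-4 + h) = (√2*√h)*(-4 + h) = √2*√h*(-4 + h))
-1614 + J(-4 + 6*5) = -1614 + √2*√(-4 + 6*5)*(-4 + (-4 + 6*5)) = -1614 + √2*√(-4 + 30)*(-4 + (-4 + 30)) = -1614 + √2*√26*(-4 + 26) = -1614 + √2*√26*22 = -1614 + 44*√13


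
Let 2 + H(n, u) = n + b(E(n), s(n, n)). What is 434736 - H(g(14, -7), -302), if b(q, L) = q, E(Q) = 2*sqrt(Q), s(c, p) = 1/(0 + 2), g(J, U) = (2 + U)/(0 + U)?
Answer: 3043161/7 - 2*sqrt(35)/7 ≈ 4.3474e+5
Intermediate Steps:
g(J, U) = (2 + U)/U
s(c, p) = 1/2
H(n, u) = -2 + n + 2*sqrt(n) (H(n, u) = -2 + (n + 2*sqrt(n)) = -2 + n + 2*sqrt(n))
434736 - H(g(14, -7), -302) = 434736 - (-2 + (2 - 7)/(-7) + 2*sqrt((2 - 7)/(-7))) = 434736 - (-2 - 1/7*(-5) + 2*sqrt(-1/7*(-5))) = 434736 - (-2 + 5/7 + 2*sqrt(5/7)) = 434736 - (-2 + 5/7 + 2*(sqrt(35)/7)) = 434736 - (-2 + 5/7 + 2*sqrt(35)/7) = 434736 - (-9/7 + 2*sqrt(35)/7) = 434736 + (9/7 - 2*sqrt(35)/7) = 3043161/7 - 2*sqrt(35)/7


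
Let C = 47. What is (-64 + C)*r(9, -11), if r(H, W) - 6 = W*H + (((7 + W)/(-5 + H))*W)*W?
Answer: 3638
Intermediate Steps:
r(H, W) = 6 + H*W + W**2*(7 + W)/(-5 + H) (r(H, W) = 6 + (W*H + (((7 + W)/(-5 + H))*W)*W) = 6 + (H*W + (((7 + W)/(-5 + H))*W)*W) = 6 + (H*W + (W*(7 + W)/(-5 + H))*W) = 6 + (H*W + W**2*(7 + W)/(-5 + H)) = 6 + H*W + W**2*(7 + W)/(-5 + H))
(-64 + C)*r(9, -11) = (-64 + 47)*((-30 + (-11)**3 + 6*9 + 7*(-11)**2 - 11*9**2 - 5*9*(-11))/(-5 + 9)) = -17*(-30 - 1331 + 54 + 7*121 - 11*81 + 495)/4 = -17*(-30 - 1331 + 54 + 847 - 891 + 495)/4 = -17*(-856)/4 = -17*(-214) = 3638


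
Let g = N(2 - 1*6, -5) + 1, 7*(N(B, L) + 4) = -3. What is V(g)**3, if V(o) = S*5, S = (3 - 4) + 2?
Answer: 125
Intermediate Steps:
S = 1 (S = -1 + 2 = 1)
N(B, L) = -31/7 (N(B, L) = -4 + (1/7)*(-3) = -4 - 3/7 = -31/7)
g = -24/7 (g = -31/7 + 1 = -24/7 ≈ -3.4286)
V(o) = 5 (V(o) = 1*5 = 5)
V(g)**3 = 5**3 = 125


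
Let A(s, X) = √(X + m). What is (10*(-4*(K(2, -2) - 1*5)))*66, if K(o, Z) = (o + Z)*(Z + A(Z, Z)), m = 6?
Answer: 13200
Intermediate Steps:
A(s, X) = √(6 + X) (A(s, X) = √(X + 6) = √(6 + X))
K(o, Z) = (Z + o)*(Z + √(6 + Z)) (K(o, Z) = (o + Z)*(Z + √(6 + Z)) = (Z + o)*(Z + √(6 + Z)))
(10*(-4*(K(2, -2) - 1*5)))*66 = (10*(-4*(((-2)² - 2*2 - 2*√(6 - 2) + 2*√(6 - 2)) - 1*5)))*66 = (10*(-4*((4 - 4 - 2*√4 + 2*√4) - 5)))*66 = (10*(-4*((4 - 4 - 2*2 + 2*2) - 5)))*66 = (10*(-4*((4 - 4 - 4 + 4) - 5)))*66 = (10*(-4*(0 - 5)))*66 = (10*(-4*(-5)))*66 = (10*20)*66 = 200*66 = 13200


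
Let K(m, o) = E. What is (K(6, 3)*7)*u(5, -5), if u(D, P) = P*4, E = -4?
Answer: 560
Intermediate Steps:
u(D, P) = 4*P
K(m, o) = -4
(K(6, 3)*7)*u(5, -5) = (-4*7)*(4*(-5)) = -28*(-20) = 560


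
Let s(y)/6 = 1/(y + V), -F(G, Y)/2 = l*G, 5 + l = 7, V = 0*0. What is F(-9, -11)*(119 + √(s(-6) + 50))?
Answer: 4536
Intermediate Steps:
V = 0
l = 2 (l = -5 + 7 = 2)
F(G, Y) = -4*G
s(y) = 6/y (s(y) = 6/(y + 0) = 6/y)
F(-9, -11)*(119 + √(s(-6) + 50)) = (-4*(-9))*(119 + √(6/(-6) + 50)) = 36*(119 + √(6*(-⅙) + 50)) = 36*(119 + √(-1 + 50)) = 36*(119 + √49) = 36*(119 + 7) = 36*126 = 4536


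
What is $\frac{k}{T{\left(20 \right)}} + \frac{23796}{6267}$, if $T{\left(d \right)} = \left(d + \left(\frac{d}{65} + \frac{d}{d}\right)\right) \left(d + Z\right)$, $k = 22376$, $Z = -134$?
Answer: $- \frac{178594168}{32983221} \approx -5.4147$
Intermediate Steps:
$T{\left(d \right)} = \left(1 + \frac{66 d}{65}\right) \left(-134 + d\right)$ ($T{\left(d \right)} = \left(d + \left(\frac{d}{65} + \frac{d}{d}\right)\right) \left(d - 134\right) = \left(d + \left(d \frac{1}{65} + 1\right)\right) \left(-134 + d\right) = \left(d + \left(\frac{d}{65} + 1\right)\right) \left(-134 + d\right) = \left(d + \left(1 + \frac{d}{65}\right)\right) \left(-134 + d\right) = \left(1 + \frac{66 d}{65}\right) \left(-134 + d\right)$)
$\frac{k}{T{\left(20 \right)}} + \frac{23796}{6267} = \frac{22376}{-134 - \frac{35116}{13} + \frac{66 \cdot 20^{2}}{65}} + \frac{23796}{6267} = \frac{22376}{-134 - \frac{35116}{13} + \frac{66}{65} \cdot 400} + 23796 \cdot \frac{1}{6267} = \frac{22376}{-134 - \frac{35116}{13} + \frac{5280}{13}} + \frac{7932}{2089} = \frac{22376}{- \frac{31578}{13}} + \frac{7932}{2089} = 22376 \left(- \frac{13}{31578}\right) + \frac{7932}{2089} = - \frac{145444}{15789} + \frac{7932}{2089} = - \frac{178594168}{32983221}$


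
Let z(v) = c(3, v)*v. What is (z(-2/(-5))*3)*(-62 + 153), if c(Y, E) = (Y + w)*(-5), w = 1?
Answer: -2184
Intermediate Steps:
c(Y, E) = -5 - 5*Y (c(Y, E) = (Y + 1)*(-5) = (1 + Y)*(-5) = -5 - 5*Y)
z(v) = -20*v (z(v) = (-5 - 5*3)*v = (-5 - 15)*v = -20*v)
(z(-2/(-5))*3)*(-62 + 153) = (-(-40)/(-5)*3)*(-62 + 153) = (-(-40)*(-1)/5*3)*91 = (-20*⅖*3)*91 = -8*3*91 = -24*91 = -2184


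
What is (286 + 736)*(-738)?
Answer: -754236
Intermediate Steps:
(286 + 736)*(-738) = 1022*(-738) = -754236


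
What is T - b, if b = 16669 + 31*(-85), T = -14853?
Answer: -28887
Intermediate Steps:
b = 14034 (b = 16669 - 2635 = 14034)
T - b = -14853 - 1*14034 = -14853 - 14034 = -28887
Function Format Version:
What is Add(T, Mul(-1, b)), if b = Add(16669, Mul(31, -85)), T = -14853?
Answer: -28887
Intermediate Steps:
b = 14034 (b = Add(16669, -2635) = 14034)
Add(T, Mul(-1, b)) = Add(-14853, Mul(-1, 14034)) = Add(-14853, -14034) = -28887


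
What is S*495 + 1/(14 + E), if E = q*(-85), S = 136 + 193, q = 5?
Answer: 66933404/411 ≈ 1.6286e+5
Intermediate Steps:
S = 329
E = -425 (E = 5*(-85) = -425)
S*495 + 1/(14 + E) = 329*495 + 1/(14 - 425) = 162855 + 1/(-411) = 162855 - 1/411 = 66933404/411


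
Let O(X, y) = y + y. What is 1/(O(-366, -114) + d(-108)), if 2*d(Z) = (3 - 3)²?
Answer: -1/228 ≈ -0.0043860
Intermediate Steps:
d(Z) = 0 (d(Z) = (3 - 3)²/2 = (½)*0² = (½)*0 = 0)
O(X, y) = 2*y
1/(O(-366, -114) + d(-108)) = 1/(2*(-114) + 0) = 1/(-228 + 0) = 1/(-228) = -1/228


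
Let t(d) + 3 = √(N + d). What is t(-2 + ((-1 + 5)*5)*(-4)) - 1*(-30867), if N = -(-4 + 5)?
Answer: 30864 + I*√83 ≈ 30864.0 + 9.1104*I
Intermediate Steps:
N = -1 (N = -1*1 = -1)
t(d) = -3 + √(-1 + d)
t(-2 + ((-1 + 5)*5)*(-4)) - 1*(-30867) = (-3 + √(-1 + (-2 + ((-1 + 5)*5)*(-4)))) - 1*(-30867) = (-3 + √(-1 + (-2 + (4*5)*(-4)))) + 30867 = (-3 + √(-1 + (-2 + 20*(-4)))) + 30867 = (-3 + √(-1 + (-2 - 80))) + 30867 = (-3 + √(-1 - 82)) + 30867 = (-3 + √(-83)) + 30867 = (-3 + I*√83) + 30867 = 30864 + I*√83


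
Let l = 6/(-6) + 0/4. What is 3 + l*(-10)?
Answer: 13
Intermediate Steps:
l = -1 (l = 6*(-1/6) + 0*(1/4) = -1 + 0 = -1)
3 + l*(-10) = 3 - 1*(-10) = 3 + 10 = 13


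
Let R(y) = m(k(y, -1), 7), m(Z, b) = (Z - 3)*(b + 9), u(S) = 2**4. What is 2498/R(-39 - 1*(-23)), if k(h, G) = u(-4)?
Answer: 1249/104 ≈ 12.010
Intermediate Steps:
u(S) = 16
k(h, G) = 16
m(Z, b) = (-3 + Z)*(9 + b)
R(y) = 208 (R(y) = -27 - 3*7 + 9*16 + 16*7 = -27 - 21 + 144 + 112 = 208)
2498/R(-39 - 1*(-23)) = 2498/208 = 2498*(1/208) = 1249/104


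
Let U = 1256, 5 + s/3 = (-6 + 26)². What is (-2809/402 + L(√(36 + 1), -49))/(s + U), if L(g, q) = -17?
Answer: -9643/981282 ≈ -0.0098269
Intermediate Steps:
s = 1185 (s = -15 + 3*(-6 + 26)² = -15 + 3*20² = -15 + 3*400 = -15 + 1200 = 1185)
(-2809/402 + L(√(36 + 1), -49))/(s + U) = (-2809/402 - 17)/(1185 + 1256) = (-2809*1/402 - 17)/2441 = (-2809/402 - 17)*(1/2441) = -9643/402*1/2441 = -9643/981282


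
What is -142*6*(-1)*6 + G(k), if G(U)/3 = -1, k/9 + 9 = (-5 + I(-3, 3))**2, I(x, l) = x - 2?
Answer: 5109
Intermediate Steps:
I(x, l) = -2 + x
k = 819 (k = -81 + 9*(-5 + (-2 - 3))**2 = -81 + 9*(-5 - 5)**2 = -81 + 9*(-10)**2 = -81 + 9*100 = -81 + 900 = 819)
G(U) = -3 (G(U) = 3*(-1) = -3)
-142*6*(-1)*6 + G(k) = -142*6*(-1)*6 - 3 = -(-852)*6 - 3 = -142*(-36) - 3 = 5112 - 3 = 5109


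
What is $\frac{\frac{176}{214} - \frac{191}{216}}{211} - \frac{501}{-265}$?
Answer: $\frac{2442813947}{1292307480} \approx 1.8903$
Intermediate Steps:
$\frac{\frac{176}{214} - \frac{191}{216}}{211} - \frac{501}{-265} = \left(176 \cdot \frac{1}{214} - \frac{191}{216}\right) \frac{1}{211} - - \frac{501}{265} = \left(\frac{88}{107} - \frac{191}{216}\right) \frac{1}{211} + \frac{501}{265} = \left(- \frac{1429}{23112}\right) \frac{1}{211} + \frac{501}{265} = - \frac{1429}{4876632} + \frac{501}{265} = \frac{2442813947}{1292307480}$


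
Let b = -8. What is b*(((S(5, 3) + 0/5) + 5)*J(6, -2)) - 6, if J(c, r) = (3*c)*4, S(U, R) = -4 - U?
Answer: 2298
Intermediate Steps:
J(c, r) = 12*c
b*(((S(5, 3) + 0/5) + 5)*J(6, -2)) - 6 = -8*(((-4 - 1*5) + 0/5) + 5)*12*6 - 6 = -8*(((-4 - 5) + 0*(⅕)) + 5)*72 - 6 = -8*((-9 + 0) + 5)*72 - 6 = -8*(-9 + 5)*72 - 6 = -(-32)*72 - 6 = -8*(-288) - 6 = 2304 - 6 = 2298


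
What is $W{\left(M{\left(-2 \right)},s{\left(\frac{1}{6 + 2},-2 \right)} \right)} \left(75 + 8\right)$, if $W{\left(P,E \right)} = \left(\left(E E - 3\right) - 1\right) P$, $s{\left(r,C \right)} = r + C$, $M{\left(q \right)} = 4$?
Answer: $- \frac{2573}{16} \approx -160.81$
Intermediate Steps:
$s{\left(r,C \right)} = C + r$
$W{\left(P,E \right)} = P \left(-4 + E^{2}\right)$ ($W{\left(P,E \right)} = \left(\left(E^{2} - 3\right) - 1\right) P = \left(\left(-3 + E^{2}\right) - 1\right) P = \left(-4 + E^{2}\right) P = P \left(-4 + E^{2}\right)$)
$W{\left(M{\left(-2 \right)},s{\left(\frac{1}{6 + 2},-2 \right)} \right)} \left(75 + 8\right) = 4 \left(-4 + \left(-2 + \frac{1}{6 + 2}\right)^{2}\right) \left(75 + 8\right) = 4 \left(-4 + \left(-2 + \frac{1}{8}\right)^{2}\right) 83 = 4 \left(-4 + \left(- \frac{15}{8}\right)^{2}\right) 83 = 4 \left(-4 + \frac{225}{64}\right) 83 = 4 \left(- \frac{31}{64}\right) 83 = \left(- \frac{31}{16}\right) 83 = - \frac{2573}{16}$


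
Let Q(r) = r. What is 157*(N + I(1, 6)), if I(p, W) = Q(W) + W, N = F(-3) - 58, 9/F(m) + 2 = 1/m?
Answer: -54793/7 ≈ -7827.6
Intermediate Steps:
F(m) = 9/(-2 + 1/m)
N = -433/7 (N = -9*(-3)/(-1 + 2*(-3)) - 58 = -9*(-3)/(-1 - 6) - 58 = -9*(-3)/(-7) - 58 = -9*(-3)*(-1/7) - 58 = -27/7 - 58 = -433/7 ≈ -61.857)
I(p, W) = 2*W (I(p, W) = W + W = 2*W)
157*(N + I(1, 6)) = 157*(-433/7 + 2*6) = 157*(-433/7 + 12) = 157*(-349/7) = -54793/7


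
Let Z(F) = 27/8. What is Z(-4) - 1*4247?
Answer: -33949/8 ≈ -4243.6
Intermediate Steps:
Z(F) = 27/8 (Z(F) = 27*(1/8) = 27/8)
Z(-4) - 1*4247 = 27/8 - 1*4247 = 27/8 - 4247 = -33949/8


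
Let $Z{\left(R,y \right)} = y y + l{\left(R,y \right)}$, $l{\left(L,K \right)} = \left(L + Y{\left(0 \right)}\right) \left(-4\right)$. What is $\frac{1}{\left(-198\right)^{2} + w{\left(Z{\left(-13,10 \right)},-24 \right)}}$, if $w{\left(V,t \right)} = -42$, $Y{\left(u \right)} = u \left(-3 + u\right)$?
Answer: $\frac{1}{39162} \approx 2.5535 \cdot 10^{-5}$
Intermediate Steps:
$l{\left(L,K \right)} = - 4 L$ ($l{\left(L,K \right)} = \left(L + 0 \left(-3 + 0\right)\right) \left(-4\right) = \left(L + 0 \left(-3\right)\right) \left(-4\right) = \left(L + 0\right) \left(-4\right) = L \left(-4\right) = - 4 L$)
$Z{\left(R,y \right)} = y^{2} - 4 R$ ($Z{\left(R,y \right)} = y y - 4 R = y^{2} - 4 R$)
$\frac{1}{\left(-198\right)^{2} + w{\left(Z{\left(-13,10 \right)},-24 \right)}} = \frac{1}{\left(-198\right)^{2} - 42} = \frac{1}{39204 - 42} = \frac{1}{39162}$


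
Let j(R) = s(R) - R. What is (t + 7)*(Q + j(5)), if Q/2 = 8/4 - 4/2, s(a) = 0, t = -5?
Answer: -10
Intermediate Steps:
Q = 0 (Q = 2*(8/4 - 4/2) = 2*(8*(¼) - 4*½) = 2*(2 - 2) = 2*0 = 0)
j(R) = -R (j(R) = 0 - R = -R)
(t + 7)*(Q + j(5)) = (-5 + 7)*(0 - 1*5) = 2*(0 - 5) = 2*(-5) = -10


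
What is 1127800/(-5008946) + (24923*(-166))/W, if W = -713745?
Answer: 9959069970614/1787555081385 ≈ 5.5713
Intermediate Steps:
1127800/(-5008946) + (24923*(-166))/W = 1127800/(-5008946) + (24923*(-166))/(-713745) = 1127800*(-1/5008946) - 4137218*(-1/713745) = -563900/2504473 + 4137218/713745 = 9959069970614/1787555081385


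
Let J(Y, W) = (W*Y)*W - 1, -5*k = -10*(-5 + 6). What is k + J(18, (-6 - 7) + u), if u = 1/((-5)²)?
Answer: 1890193/625 ≈ 3024.3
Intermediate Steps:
k = 2 (k = -(-2)*(-5 + 6) = -(-2) = -⅕*(-10) = 2)
u = 1/25 ≈ 0.040000
J(Y, W) = -1 + Y*W² (J(Y, W) = Y*W² - 1 = -1 + Y*W²)
k + J(18, (-6 - 7) + u) = 2 + (-1 + 18*((-6 - 7) + 1/25)²) = 2 + (-1 + 18*(-13 + 1/25)²) = 2 + (-1 + 18*(-324/25)²) = 2 + (-1 + 18*(104976/625)) = 2 + (-1 + 1889568/625) = 2 + 1888943/625 = 1890193/625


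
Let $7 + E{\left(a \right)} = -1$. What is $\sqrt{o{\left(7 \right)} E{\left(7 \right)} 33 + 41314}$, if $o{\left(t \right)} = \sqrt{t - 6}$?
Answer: $5 \sqrt{1642} \approx 202.61$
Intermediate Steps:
$o{\left(t \right)} = \sqrt{-6 + t}$
$E{\left(a \right)} = -8$ ($E{\left(a \right)} = -7 - 1 = -8$)
$\sqrt{o{\left(7 \right)} E{\left(7 \right)} 33 + 41314} = \sqrt{\sqrt{-6 + 7} \left(-8\right) 33 + 41314} = \sqrt{\sqrt{1} \left(-8\right) 33 + 41314} = \sqrt{1 \left(-8\right) 33 + 41314} = \sqrt{\left(-8\right) 33 + 41314} = \sqrt{-264 + 41314} = \sqrt{41050} = 5 \sqrt{1642}$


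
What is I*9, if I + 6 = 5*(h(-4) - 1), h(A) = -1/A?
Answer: -351/4 ≈ -87.750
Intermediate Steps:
I = -39/4 (I = -6 + 5*(-1/(-4) - 1) = -6 + 5*(-1*(-¼) - 1) = -6 + 5*(¼ - 1) = -6 + 5*(-¾) = -6 - 15/4 = -39/4 ≈ -9.7500)
I*9 = -39/4*9 = -351/4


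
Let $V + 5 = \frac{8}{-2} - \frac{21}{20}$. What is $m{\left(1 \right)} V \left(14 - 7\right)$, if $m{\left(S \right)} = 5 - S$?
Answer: $- \frac{1407}{5} \approx -281.4$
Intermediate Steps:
$V = - \frac{201}{20}$ ($V = -5 + \left(\frac{8}{-2} - \frac{21}{20}\right) = -5 + \left(8 \left(- \frac{1}{2}\right) - \frac{21}{20}\right) = -5 - \frac{101}{20} = - \frac{201}{20} \approx -10.05$)
$m{\left(1 \right)} V \left(14 - 7\right) = \left(5 - 1\right) \left(- \frac{201}{20}\right) \left(14 - 7\right) = 4 \left(- \frac{201}{20}\right) 7 = \left(- \frac{201}{5}\right) 7 = - \frac{1407}{5}$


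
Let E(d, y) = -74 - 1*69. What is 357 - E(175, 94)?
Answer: 500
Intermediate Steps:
E(d, y) = -143 (E(d, y) = -74 - 69 = -143)
357 - E(175, 94) = 357 - 1*(-143) = 357 + 143 = 500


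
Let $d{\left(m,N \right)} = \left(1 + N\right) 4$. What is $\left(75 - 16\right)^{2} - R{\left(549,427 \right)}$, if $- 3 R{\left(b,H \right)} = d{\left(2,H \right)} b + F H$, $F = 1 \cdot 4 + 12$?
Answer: $\frac{957163}{3} \approx 3.1905 \cdot 10^{5}$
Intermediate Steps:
$F = 16$ ($F = 4 + 12 = 16$)
$d{\left(m,N \right)} = 4 + 4 N$
$R{\left(b,H \right)} = - \frac{16 H}{3} - \frac{b \left(4 + 4 H\right)}{3}$ ($R{\left(b,H \right)} = - \frac{\left(4 + 4 H\right) b + 16 H}{3} = - \frac{b \left(4 + 4 H\right) + 16 H}{3} = - \frac{16 H + b \left(4 + 4 H\right)}{3} = - \frac{16 H}{3} - \frac{b \left(4 + 4 H\right)}{3}$)
$\left(75 - 16\right)^{2} - R{\left(549,427 \right)} = \left(75 - 16\right)^{2} - \left(\left(- \frac{16}{3}\right) 427 - 732 \left(1 + 427\right)\right) = 59^{2} - \left(- \frac{6832}{3} - 732 \cdot 428\right) = 3481 - \left(- \frac{6832}{3} - 313296\right) = 3481 - - \frac{946720}{3} = 3481 + \frac{946720}{3} = \frac{957163}{3}$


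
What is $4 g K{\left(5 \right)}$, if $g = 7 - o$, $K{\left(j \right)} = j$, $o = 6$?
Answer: $20$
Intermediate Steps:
$g = 1$ ($g = 7 - 6 = 1$)
$4 g K{\left(5 \right)} = 4 \cdot 1 \cdot 5 = 4 \cdot 5 = 20$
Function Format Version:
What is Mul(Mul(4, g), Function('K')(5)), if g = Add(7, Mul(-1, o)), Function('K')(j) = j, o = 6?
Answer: 20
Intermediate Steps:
g = 1 (g = Add(7, Mul(-1, 6)) = Add(7, -6) = 1)
Mul(Mul(4, g), Function('K')(5)) = Mul(Mul(4, 1), 5) = Mul(4, 5) = 20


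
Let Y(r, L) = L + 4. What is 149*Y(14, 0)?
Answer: 596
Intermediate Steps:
Y(r, L) = 4 + L
149*Y(14, 0) = 149*(4 + 0) = 149*4 = 596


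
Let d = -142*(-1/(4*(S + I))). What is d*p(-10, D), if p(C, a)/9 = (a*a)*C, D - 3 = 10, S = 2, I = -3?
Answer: 539955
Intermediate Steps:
D = 13 (D = 3 + 10 = 13)
p(C, a) = 9*C*a**2 (p(C, a) = 9*((a*a)*C) = 9*(a**2*C) = 9*(C*a**2) = 9*C*a**2)
d = -71/2 (d = -142*(-1/(4*(2 - 3))) = -142/((-4*(-1))) = -142/4 = -142*1/4 = -71/2 ≈ -35.500)
d*p(-10, D) = -639*(-10)*13**2/2 = -639*(-10)*169/2 = -71/2*(-15210) = 539955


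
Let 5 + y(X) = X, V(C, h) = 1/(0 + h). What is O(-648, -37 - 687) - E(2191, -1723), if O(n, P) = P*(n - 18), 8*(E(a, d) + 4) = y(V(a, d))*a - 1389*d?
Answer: 2541792467/13784 ≈ 1.8440e+5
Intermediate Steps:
V(C, h) = 1/h
y(X) = -5 + X
E(a, d) = -4 - 1389*d/8 + a*(-5 + 1/d)/8 (E(a, d) = -4 + ((-5 + 1/d)*a - 1389*d)/8 = -4 + (a*(-5 + 1/d) - 1389*d)/8 = -4 + (-1389*d + a*(-5 + 1/d))/8 = -4 + (-1389*d/8 + a*(-5 + 1/d)/8) = -4 - 1389*d/8 + a*(-5 + 1/d)/8)
O(n, P) = P*(-18 + n)
O(-648, -37 - 687) - E(2191, -1723) = (-37 - 687)*(-18 - 648) - (-4 - 1389/8*(-1723) - 5/8*2191 + (⅛)*2191/(-1723)) = -724*(-666) - (-4 + 2393247/8 - 10955/8 + (⅛)*2191*(-1/1723)) = 482184 - (-4 + 2393247/8 - 10955/8 - 2191/13784) = 482184 - 1*4104631789/13784 = 482184 - 4104631789/13784 = 2541792467/13784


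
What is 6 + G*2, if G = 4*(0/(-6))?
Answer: 6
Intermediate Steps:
G = 0 (G = 4*(0*(-⅙)) = 4*0 = 0)
6 + G*2 = 6 + 0*2 = 6 + 0 = 6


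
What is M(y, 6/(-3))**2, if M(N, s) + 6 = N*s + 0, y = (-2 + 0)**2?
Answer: 196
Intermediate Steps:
y = 4 (y = (-2)**2 = 4)
M(N, s) = -6 + N*s (M(N, s) = -6 + (N*s + 0) = -6 + N*s)
M(y, 6/(-3))**2 = (-6 + 4*(6/(-3)))**2 = (-6 + 4*(6*(-1/3)))**2 = (-6 + 4*(-2))**2 = (-6 - 8)**2 = (-14)**2 = 196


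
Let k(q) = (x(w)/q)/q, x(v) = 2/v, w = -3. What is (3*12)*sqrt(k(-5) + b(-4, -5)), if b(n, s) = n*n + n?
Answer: 12*sqrt(2694)/5 ≈ 124.57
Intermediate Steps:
b(n, s) = n + n**2 (b(n, s) = n**2 + n = n + n**2)
k(q) = -2/(3*q**2) (k(q) = ((2/(-3))/q)/q = ((2*(-1/3))/q)/q = (-2/(3*q))/q = -2/(3*q**2))
(3*12)*sqrt(k(-5) + b(-4, -5)) = (3*12)*sqrt(-2/3/(-5)**2 - 4*(1 - 4)) = 36*sqrt(-2/3*1/25 - 4*(-3)) = 36*sqrt(-2/75 + 12) = 36*sqrt(898/75) = 36*(sqrt(2694)/15) = 12*sqrt(2694)/5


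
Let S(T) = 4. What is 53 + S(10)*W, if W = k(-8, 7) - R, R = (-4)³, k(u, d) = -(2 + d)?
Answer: 273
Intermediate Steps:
k(u, d) = -2 - d
R = -64
W = 55 (W = (-2 - 1*7) - 1*(-64) = (-2 - 7) + 64 = -9 + 64 = 55)
53 + S(10)*W = 53 + 4*55 = 53 + 220 = 273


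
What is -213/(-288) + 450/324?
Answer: 613/288 ≈ 2.1285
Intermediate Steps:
-213/(-288) + 450/324 = -213*(-1/288) + 450*(1/324) = 71/96 + 25/18 = 613/288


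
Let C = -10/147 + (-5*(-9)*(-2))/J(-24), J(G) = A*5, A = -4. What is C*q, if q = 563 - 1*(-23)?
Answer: 381779/147 ≈ 2597.1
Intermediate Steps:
J(G) = -20 (J(G) = -4*5 = -20)
q = 586 (q = 563 + 23 = 586)
C = 1303/294 (C = -10/147 + (-5*(-9)*(-2))/(-20) = -10*1/147 + (45*(-2))*(-1/20) = -10/147 - 90*(-1/20) = -10/147 + 9/2 = 1303/294 ≈ 4.4320)
C*q = (1303/294)*586 = 381779/147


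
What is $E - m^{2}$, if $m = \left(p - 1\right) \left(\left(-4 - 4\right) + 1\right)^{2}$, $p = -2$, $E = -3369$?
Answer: $-24978$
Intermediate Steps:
$m = -147$ ($m = \left(-2 - 1\right) \left(\left(-4 - 4\right) + 1\right)^{2} = - 3 \left(-8 + 1\right)^{2} = - 3 \left(-7\right)^{2} = \left(-3\right) 49 = -147$)
$E - m^{2} = -3369 - \left(-147\right)^{2} = -3369 - 21609 = -24978$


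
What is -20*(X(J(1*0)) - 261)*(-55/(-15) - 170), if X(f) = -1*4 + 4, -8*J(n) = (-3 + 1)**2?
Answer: -868260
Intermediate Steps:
J(n) = -1/2 (J(n) = -(-3 + 1)**2/8 = -1/8*(-2)**2 = -1/8*4 = -1/2)
X(f) = 0 (X(f) = -4 + 4 = 0)
-20*(X(J(1*0)) - 261)*(-55/(-15) - 170) = -20*(0 - 261)*(-55/(-15) - 170) = -(-5220)*(-55*(-1/15) - 170) = -(-5220)*(11/3 - 170) = -(-5220)*(-499)/3 = -20*43413 = -868260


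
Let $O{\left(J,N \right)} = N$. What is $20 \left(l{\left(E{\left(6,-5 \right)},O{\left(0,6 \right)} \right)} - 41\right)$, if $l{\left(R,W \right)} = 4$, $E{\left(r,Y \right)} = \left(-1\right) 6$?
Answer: $-740$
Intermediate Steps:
$E{\left(r,Y \right)} = -6$
$20 \left(l{\left(E{\left(6,-5 \right)},O{\left(0,6 \right)} \right)} - 41\right) = 20 \left(4 - 41\right) = 20 \left(-37\right) = -740$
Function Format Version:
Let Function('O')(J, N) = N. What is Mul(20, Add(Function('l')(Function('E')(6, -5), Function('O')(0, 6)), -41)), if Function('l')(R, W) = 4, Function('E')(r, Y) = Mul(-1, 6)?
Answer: -740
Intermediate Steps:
Function('E')(r, Y) = -6
Mul(20, Add(Function('l')(Function('E')(6, -5), Function('O')(0, 6)), -41)) = Mul(20, Add(4, -41)) = Mul(20, -37) = -740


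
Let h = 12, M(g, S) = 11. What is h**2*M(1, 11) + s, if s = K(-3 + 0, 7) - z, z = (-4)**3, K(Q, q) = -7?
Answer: 1641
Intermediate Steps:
z = -64
s = 57 (s = -7 - 1*(-64) = -7 + 64 = 57)
h**2*M(1, 11) + s = 12**2*11 + 57 = 144*11 + 57 = 1584 + 57 = 1641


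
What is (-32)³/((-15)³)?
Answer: 32768/3375 ≈ 9.7090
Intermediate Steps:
(-32)³/((-15)³) = -32768/(-3375) = -32768*(-1/3375) = 32768/3375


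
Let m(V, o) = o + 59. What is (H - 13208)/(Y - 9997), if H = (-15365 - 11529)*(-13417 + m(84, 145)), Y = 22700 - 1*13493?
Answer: -177668607/395 ≈ -4.4979e+5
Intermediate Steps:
m(V, o) = 59 + o
Y = 9207 (Y = 22700 - 13493 = 9207)
H = 355350422 (H = (-15365 - 11529)*(-13417 + (59 + 145)) = -26894*(-13417 + 204) = -26894*(-13213) = 355350422)
(H - 13208)/(Y - 9997) = (355350422 - 13208)/(9207 - 9997) = 355337214/(-790) = 355337214*(-1/790) = -177668607/395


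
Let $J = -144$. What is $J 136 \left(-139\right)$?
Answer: $2722176$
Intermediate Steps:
$J 136 \left(-139\right) = \left(-144\right) 136 \left(-139\right) = \left(-19584\right) \left(-139\right) = 2722176$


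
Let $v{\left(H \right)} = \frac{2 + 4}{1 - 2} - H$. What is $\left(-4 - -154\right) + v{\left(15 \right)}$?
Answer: $129$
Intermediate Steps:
$v{\left(H \right)} = -6 - H$ ($v{\left(H \right)} = \frac{6}{-1} - H = 6 \left(-1\right) - H = -6 - H$)
$\left(-4 - -154\right) + v{\left(15 \right)} = \left(-4 - -154\right) - 21 = \left(-4 + 154\right) - 21 = 150 - 21 = 129$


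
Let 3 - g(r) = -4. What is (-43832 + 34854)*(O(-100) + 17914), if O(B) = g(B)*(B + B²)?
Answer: -783007292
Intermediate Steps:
g(r) = 7 (g(r) = 3 - 1*(-4) = 3 + 4 = 7)
O(B) = 7*B + 7*B² (O(B) = 7*(B + B²) = 7*B + 7*B²)
(-43832 + 34854)*(O(-100) + 17914) = (-43832 + 34854)*(7*(-100)*(1 - 100) + 17914) = -8978*(7*(-100)*(-99) + 17914) = -8978*(69300 + 17914) = -8978*87214 = -783007292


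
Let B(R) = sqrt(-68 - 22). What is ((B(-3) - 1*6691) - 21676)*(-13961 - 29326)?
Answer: 1227922329 - 129861*I*sqrt(10) ≈ 1.2279e+9 - 4.1066e+5*I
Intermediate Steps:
B(R) = 3*I*sqrt(10) (B(R) = sqrt(-90) = 3*I*sqrt(10))
((B(-3) - 1*6691) - 21676)*(-13961 - 29326) = ((3*I*sqrt(10) - 1*6691) - 21676)*(-13961 - 29326) = ((3*I*sqrt(10) - 6691) - 21676)*(-43287) = ((-6691 + 3*I*sqrt(10)) - 21676)*(-43287) = (-28367 + 3*I*sqrt(10))*(-43287) = 1227922329 - 129861*I*sqrt(10)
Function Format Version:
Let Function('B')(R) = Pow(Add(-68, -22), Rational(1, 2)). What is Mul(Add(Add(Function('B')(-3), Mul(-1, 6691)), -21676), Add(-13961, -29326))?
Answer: Add(1227922329, Mul(-129861, I, Pow(10, Rational(1, 2)))) ≈ Add(1.2279e+9, Mul(-4.1066e+5, I))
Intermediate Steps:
Function('B')(R) = Mul(3, I, Pow(10, Rational(1, 2))) (Function('B')(R) = Pow(-90, Rational(1, 2)) = Mul(3, I, Pow(10, Rational(1, 2))))
Mul(Add(Add(Function('B')(-3), Mul(-1, 6691)), -21676), Add(-13961, -29326)) = Mul(Add(Add(Mul(3, I, Pow(10, Rational(1, 2))), Mul(-1, 6691)), -21676), Add(-13961, -29326)) = Mul(Add(Add(Mul(3, I, Pow(10, Rational(1, 2))), -6691), -21676), -43287) = Mul(Add(Add(-6691, Mul(3, I, Pow(10, Rational(1, 2)))), -21676), -43287) = Mul(Add(-28367, Mul(3, I, Pow(10, Rational(1, 2)))), -43287) = Add(1227922329, Mul(-129861, I, Pow(10, Rational(1, 2))))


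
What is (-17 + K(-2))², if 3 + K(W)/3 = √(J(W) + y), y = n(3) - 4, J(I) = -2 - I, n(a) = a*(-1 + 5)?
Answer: 748 - 312*√2 ≈ 306.77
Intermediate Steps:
n(a) = 4*a (n(a) = a*4 = 4*a)
y = 8 (y = 4*3 - 4 = 12 - 4 = 8)
K(W) = -9 + 3*√(6 - W) (K(W) = -9 + 3*√((-2 - W) + 8) = -9 + 3*√(6 - W))
(-17 + K(-2))² = (-17 + (-9 + 3*√(6 - 1*(-2))))² = (-17 + (-9 + 3*√(6 + 2)))² = (-17 + (-9 + 3*√8))² = (-17 + (-9 + 3*(2*√2)))² = (-17 + (-9 + 6*√2))² = (-26 + 6*√2)²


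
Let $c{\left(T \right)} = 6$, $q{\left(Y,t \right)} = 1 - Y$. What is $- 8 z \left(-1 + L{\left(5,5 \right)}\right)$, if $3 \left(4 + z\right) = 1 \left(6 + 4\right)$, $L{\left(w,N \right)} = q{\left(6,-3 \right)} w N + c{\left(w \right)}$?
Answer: $-640$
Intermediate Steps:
$L{\left(w,N \right)} = 6 - 5 N w$ ($L{\left(w,N \right)} = \left(1 - 6\right) w N + 6 = - 5 w N + 6 = - 5 N w + 6 = 6 - 5 N w$)
$z = - \frac{2}{3}$ ($z = -4 + \frac{1 \left(6 + 4\right)}{3} = -4 + \frac{1 \cdot 10}{3} = -4 + \frac{1}{3} \cdot 10 = -4 + \frac{10}{3} = - \frac{2}{3} \approx -0.66667$)
$- 8 z \left(-1 + L{\left(5,5 \right)}\right) = - 8 \left(- \frac{2 \left(-1 + \left(6 - 25 \cdot 5\right)\right)}{3}\right) = - 8 \left(- \frac{2 \left(-1 + \left(6 - 125\right)\right)}{3}\right) = - 8 \left(- \frac{2 \left(-1 - 119\right)}{3}\right) = - 8 \left(\left(- \frac{2}{3}\right) \left(-120\right)\right) = \left(-8\right) 80 = -640$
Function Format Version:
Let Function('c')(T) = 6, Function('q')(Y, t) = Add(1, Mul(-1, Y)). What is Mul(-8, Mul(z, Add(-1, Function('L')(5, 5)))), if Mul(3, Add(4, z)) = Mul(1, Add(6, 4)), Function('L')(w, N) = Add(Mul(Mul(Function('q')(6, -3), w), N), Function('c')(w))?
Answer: -640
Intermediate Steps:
Function('L')(w, N) = Add(6, Mul(-5, N, w)) (Function('L')(w, N) = Add(Mul(Mul(Add(1, Mul(-1, 6)), w), N), 6) = Add(Mul(Mul(Add(1, -6), w), N), 6) = Add(Mul(Mul(-5, w), N), 6) = Add(Mul(-5, N, w), 6) = Add(6, Mul(-5, N, w)))
z = Rational(-2, 3) (z = Add(-4, Mul(Rational(1, 3), Mul(1, Add(6, 4)))) = Add(-4, Mul(Rational(1, 3), Mul(1, 10))) = Add(-4, Mul(Rational(1, 3), 10)) = Add(-4, Rational(10, 3)) = Rational(-2, 3) ≈ -0.66667)
Mul(-8, Mul(z, Add(-1, Function('L')(5, 5)))) = Mul(-8, Mul(Rational(-2, 3), Add(-1, Add(6, Mul(-5, 5, 5))))) = Mul(-8, Mul(Rational(-2, 3), Add(-1, Add(6, -125)))) = Mul(-8, Mul(Rational(-2, 3), Add(-1, -119))) = Mul(-8, Mul(Rational(-2, 3), -120)) = Mul(-8, 80) = -640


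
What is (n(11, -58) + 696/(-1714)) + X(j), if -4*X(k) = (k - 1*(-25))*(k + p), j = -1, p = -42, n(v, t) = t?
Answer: 171052/857 ≈ 199.59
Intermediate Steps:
X(k) = -(-42 + k)*(25 + k)/4 (X(k) = -(k - 1*(-25))*(k - 42)/4 = -(k + 25)*(-42 + k)/4 = -(25 + k)*(-42 + k)/4 = -(-42 + k)*(25 + k)/4)
(n(11, -58) + 696/(-1714)) + X(j) = (-58 + 696/(-1714)) + (525/2 - ¼*(-1)² + (17/4)*(-1)) = (-58 + 696*(-1/1714)) + (525/2 - ¼*1 - 17/4) = (-58 - 348/857) + (525/2 - ¼ - 17/4) = -50054/857 + 258 = 171052/857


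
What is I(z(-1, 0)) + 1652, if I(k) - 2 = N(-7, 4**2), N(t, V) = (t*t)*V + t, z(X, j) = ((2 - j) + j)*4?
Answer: 2431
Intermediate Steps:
z(X, j) = 8 (z(X, j) = 2*4 = 8)
N(t, V) = t + V*t**2 (N(t, V) = t**2*V + t = V*t**2 + t = t + V*t**2)
I(k) = 779 (I(k) = 2 - 7*(1 + 4**2*(-7)) = 2 - 7*(1 + 16*(-7)) = 2 - 7*(1 - 112) = 2 - 7*(-111) = 2 + 777 = 779)
I(z(-1, 0)) + 1652 = 779 + 1652 = 2431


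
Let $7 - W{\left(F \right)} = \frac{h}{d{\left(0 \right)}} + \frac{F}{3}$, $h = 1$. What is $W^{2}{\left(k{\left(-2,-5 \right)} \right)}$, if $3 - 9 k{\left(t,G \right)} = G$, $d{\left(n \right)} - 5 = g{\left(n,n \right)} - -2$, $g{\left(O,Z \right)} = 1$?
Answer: $\frac{2019241}{46656} \approx 43.279$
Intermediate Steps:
$d{\left(n \right)} = 8$ ($d{\left(n \right)} = 5 + \left(1 - -2\right) = 5 + \left(1 + 2\right) = 5 + 3 = 8$)
$k{\left(t,G \right)} = \frac{1}{3} - \frac{G}{9}$
$W{\left(F \right)} = \frac{55}{8} - \frac{F}{3}$ ($W{\left(F \right)} = 7 - \left(1 \cdot \frac{1}{8} + \frac{F}{3}\right) = 7 - \left(1 \cdot \frac{1}{8} + F \frac{1}{3}\right) = 7 - \left(\frac{1}{8} + \frac{F}{3}\right) = \frac{55}{8} - \frac{F}{3}$)
$W^{2}{\left(k{\left(-2,-5 \right)} \right)} = \left(\frac{55}{8} - \frac{\frac{1}{3} - - \frac{5}{9}}{3}\right)^{2} = \left(\frac{55}{8} - \frac{\frac{1}{3} + \frac{5}{9}}{3}\right)^{2} = \left(\frac{55}{8} - \frac{8}{27}\right)^{2} = \left(\frac{1421}{216}\right)^{2} = \frac{2019241}{46656}$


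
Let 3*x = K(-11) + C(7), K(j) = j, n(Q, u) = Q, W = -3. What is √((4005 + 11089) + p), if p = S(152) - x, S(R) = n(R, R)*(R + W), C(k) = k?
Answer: 13*√2010/3 ≈ 194.28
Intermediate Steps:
S(R) = R*(-3 + R) (S(R) = R*(R - 3) = R*(-3 + R))
x = -4/3 (x = (-11 + 7)/3 = (⅓)*(-4) = -4/3 ≈ -1.3333)
p = 67948/3 (p = 152*(-3 + 152) - 1*(-4/3) = 152*149 + 4/3 = 22648 + 4/3 = 67948/3 ≈ 22649.)
√((4005 + 11089) + p) = √((4005 + 11089) + 67948/3) = √(15094 + 67948/3) = √(113230/3) = 13*√2010/3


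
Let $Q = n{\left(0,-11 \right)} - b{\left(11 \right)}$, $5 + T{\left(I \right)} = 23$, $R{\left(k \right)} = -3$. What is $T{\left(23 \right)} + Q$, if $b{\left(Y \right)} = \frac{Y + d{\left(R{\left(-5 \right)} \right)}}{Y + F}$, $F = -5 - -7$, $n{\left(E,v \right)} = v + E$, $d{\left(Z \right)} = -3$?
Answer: $\frac{83}{13} \approx 6.3846$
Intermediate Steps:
$T{\left(I \right)} = 18$ ($T{\left(I \right)} = -5 + 23 = 18$)
$n{\left(E,v \right)} = E + v$
$F = 2$ ($F = -5 + 7 = 2$)
$b{\left(Y \right)} = \frac{-3 + Y}{2 + Y}$ ($b{\left(Y \right)} = \frac{Y - 3}{Y + 2} = \frac{-3 + Y}{2 + Y}$)
$Q = - \frac{151}{13}$ ($Q = \left(0 - 11\right) - \frac{-3 + 11}{2 + 11} = -11 - \frac{1}{13} \cdot 8 = -11 - \frac{8}{13} = - \frac{151}{13} \approx -11.615$)
$T{\left(23 \right)} + Q = 18 - \frac{151}{13} = \frac{83}{13}$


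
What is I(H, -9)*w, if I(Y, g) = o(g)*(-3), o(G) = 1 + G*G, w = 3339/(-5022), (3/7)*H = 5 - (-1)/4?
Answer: 15211/93 ≈ 163.56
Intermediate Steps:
H = 49/4 (H = 7*(5 - (-1)/4)/3 = 7*(5 - 1*(-¼))/3 = 7*(5 + ¼)/3 = (7/3)*(21/4) = 49/4 ≈ 12.250)
w = -371/558 (w = 3339*(-1/5022) = -371/558 ≈ -0.66487)
o(G) = 1 + G²
I(Y, g) = -3 - 3*g² (I(Y, g) = (1 + g²)*(-3) = -3 - 3*g²)
I(H, -9)*w = (-3 - 3*(-9)²)*(-371/558) = (-3 - 3*81)*(-371/558) = (-3 - 243)*(-371/558) = -246*(-371/558) = 15211/93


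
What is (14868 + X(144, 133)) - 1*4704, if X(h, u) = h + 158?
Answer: 10466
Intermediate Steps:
X(h, u) = 158 + h
(14868 + X(144, 133)) - 1*4704 = (14868 + (158 + 144)) - 1*4704 = (14868 + 302) - 4704 = 15170 - 4704 = 10466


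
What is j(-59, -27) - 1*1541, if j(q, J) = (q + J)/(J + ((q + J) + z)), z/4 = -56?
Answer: -519231/337 ≈ -1540.7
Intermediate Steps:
z = -224 (z = 4*(-56) = -224)
j(q, J) = (J + q)/(-224 + q + 2*J) (j(q, J) = (q + J)/(J + ((q + J) - 224)) = (J + q)/(J + ((J + q) - 224)) = (J + q)/(J + (-224 + J + q)) = (J + q)/(-224 + q + 2*J))
j(-59, -27) - 1*1541 = (-27 - 59)/(-224 - 59 + 2*(-27)) - 1*1541 = -86/(-224 - 59 - 54) - 1541 = -86/(-337) - 1541 = -1/337*(-86) - 1541 = 86/337 - 1541 = -519231/337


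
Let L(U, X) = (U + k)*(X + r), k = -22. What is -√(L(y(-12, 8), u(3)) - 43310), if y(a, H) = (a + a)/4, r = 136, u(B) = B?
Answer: -I*√47202 ≈ -217.26*I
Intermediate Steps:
y(a, H) = a/2 (y(a, H) = (2*a)*(¼) = a/2)
L(U, X) = (-22 + U)*(136 + X) (L(U, X) = (U - 22)*(X + 136) = (-22 + U)*(136 + X))
-√(L(y(-12, 8), u(3)) - 43310) = -√((-2992 - 22*3 + 136*((½)*(-12)) + ((½)*(-12))*3) - 43310) = -√((-2992 - 66 + 136*(-6) - 6*3) - 43310) = -√((-2992 - 66 - 816 - 18) - 43310) = -√(-3892 - 43310) = -√(-47202) = -I*√47202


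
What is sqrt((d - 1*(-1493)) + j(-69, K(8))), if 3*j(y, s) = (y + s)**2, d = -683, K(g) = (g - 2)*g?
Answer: sqrt(957) ≈ 30.935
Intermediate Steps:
K(g) = g*(-2 + g) (K(g) = (-2 + g)*g = g*(-2 + g))
j(y, s) = (s + y)**2/3 (j(y, s) = (y + s)**2/3 = (s + y)**2/3)
sqrt((d - 1*(-1493)) + j(-69, K(8))) = sqrt((-683 - 1*(-1493)) + (8*(-2 + 8) - 69)**2/3) = sqrt((-683 + 1493) + (8*6 - 69)**2/3) = sqrt(810 + (48 - 69)**2/3) = sqrt(810 + (1/3)*(-21)**2) = sqrt(810 + (1/3)*441) = sqrt(810 + 147) = sqrt(957)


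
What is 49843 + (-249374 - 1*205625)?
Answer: -405156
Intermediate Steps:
49843 + (-249374 - 1*205625) = 49843 + (-249374 - 205625) = 49843 - 454999 = -405156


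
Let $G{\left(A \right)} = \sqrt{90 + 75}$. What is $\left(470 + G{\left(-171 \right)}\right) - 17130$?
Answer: $-16660 + \sqrt{165} \approx -16647.0$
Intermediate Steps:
$G{\left(A \right)} = \sqrt{165}$
$\left(470 + G{\left(-171 \right)}\right) - 17130 = \left(470 + \sqrt{165}\right) - 17130 = -16660 + \sqrt{165}$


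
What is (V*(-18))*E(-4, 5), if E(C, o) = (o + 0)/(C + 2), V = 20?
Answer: 900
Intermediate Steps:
E(C, o) = o/(2 + C)
(V*(-18))*E(-4, 5) = (20*(-18))*(5/(2 - 4)) = -1800/(-2) = -1800*(-1)/2 = -360*(-5/2) = 900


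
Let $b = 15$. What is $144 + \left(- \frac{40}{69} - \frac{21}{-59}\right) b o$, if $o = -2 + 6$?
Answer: $\frac{177188}{1357} \approx 130.57$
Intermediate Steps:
$o = 4$
$144 + \left(- \frac{40}{69} - \frac{21}{-59}\right) b o = 144 + \left(- \frac{40}{69} - \frac{21}{-59}\right) 15 \cdot 4 = 144 + \left(\left(-40\right) \frac{1}{69} - - \frac{21}{59}\right) 60 = 144 + \left(- \frac{40}{69} + \frac{21}{59}\right) 60 = 144 - \frac{18220}{1357} = \frac{177188}{1357}$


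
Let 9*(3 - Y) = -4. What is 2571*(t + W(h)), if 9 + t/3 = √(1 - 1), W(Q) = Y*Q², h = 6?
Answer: 249387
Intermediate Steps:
Y = 31/9 (Y = 3 - ⅑*(-4) = 3 + 4/9 = 31/9 ≈ 3.4444)
W(Q) = 31*Q²/9
t = -27 (t = -27 + 3*√(1 - 1) = -27 + 3*√0 = -27 + 3*0 = -27 + 0 = -27)
2571*(t + W(h)) = 2571*(-27 + (31/9)*6²) = 2571*(-27 + (31/9)*36) = 2571*(-27 + 124) = 2571*97 = 249387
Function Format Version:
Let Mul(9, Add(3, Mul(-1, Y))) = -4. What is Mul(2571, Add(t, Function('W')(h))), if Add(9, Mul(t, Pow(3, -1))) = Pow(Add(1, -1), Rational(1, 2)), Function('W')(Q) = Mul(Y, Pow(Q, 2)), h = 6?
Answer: 249387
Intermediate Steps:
Y = Rational(31, 9) (Y = Add(3, Mul(Rational(-1, 9), -4)) = Add(3, Rational(4, 9)) = Rational(31, 9) ≈ 3.4444)
Function('W')(Q) = Mul(Rational(31, 9), Pow(Q, 2))
t = -27 (t = Add(-27, Mul(3, Pow(Add(1, -1), Rational(1, 2)))) = Add(-27, Mul(3, Pow(0, Rational(1, 2)))) = Add(-27, Mul(3, 0)) = Add(-27, 0) = -27)
Mul(2571, Add(t, Function('W')(h))) = Mul(2571, Add(-27, Mul(Rational(31, 9), Pow(6, 2)))) = Mul(2571, Add(-27, Mul(Rational(31, 9), 36))) = Mul(2571, Add(-27, 124)) = Mul(2571, 97) = 249387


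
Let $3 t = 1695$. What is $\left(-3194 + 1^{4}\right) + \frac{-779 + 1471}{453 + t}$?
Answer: $- \frac{1624891}{509} \approx -3192.3$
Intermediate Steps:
$t = 565$ ($t = \frac{1}{3} \cdot 1695 = 565$)
$\left(-3194 + 1^{4}\right) + \frac{-779 + 1471}{453 + t} = \left(-3194 + 1^{4}\right) + \frac{-779 + 1471}{453 + 565} = \left(-3194 + 1\right) + \frac{692}{1018} = -3193 + 692 \cdot \frac{1}{1018} = -3193 + \frac{346}{509} = - \frac{1624891}{509}$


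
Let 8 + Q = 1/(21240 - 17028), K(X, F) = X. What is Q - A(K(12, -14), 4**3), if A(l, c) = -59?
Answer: 214813/4212 ≈ 51.000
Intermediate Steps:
Q = -33695/4212 (Q = -8 + 1/(21240 - 17028) = -8 + 1/4212 = -33695/4212 ≈ -7.9998)
Q - A(K(12, -14), 4**3) = -33695/4212 - 1*(-59) = -33695/4212 + 59 = 214813/4212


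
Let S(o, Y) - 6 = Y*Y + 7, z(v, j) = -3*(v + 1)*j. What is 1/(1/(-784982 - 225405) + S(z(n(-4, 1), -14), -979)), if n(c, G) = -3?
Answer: 1010387/968409461697 ≈ 1.0433e-6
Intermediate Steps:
z(v, j) = -3*j*(1 + v) (z(v, j) = -3*(1 + v)*j = -3*j*(1 + v))
S(o, Y) = 13 + Y² (S(o, Y) = 6 + (Y*Y + 7) = 6 + (Y² + 7) = 6 + (7 + Y²) = 13 + Y²)
1/(1/(-784982 - 225405) + S(z(n(-4, 1), -14), -979)) = 1/(1/(-784982 - 225405) + (13 + (-979)²)) = 1/(1/(-1010387) + (13 + 958441)) = 1/(-1/1010387 + 958454) = 1/(968409461697/1010387) = 1010387/968409461697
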